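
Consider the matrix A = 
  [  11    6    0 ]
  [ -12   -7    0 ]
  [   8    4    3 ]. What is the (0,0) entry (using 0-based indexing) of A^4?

1249

Characteristic polynomial: t^3 - 7t^2 + 7t + 15 = (t - 5)(t - 3)(t + 1), so the eigenvalues are -1, 3, 5.
t=3: eigenvector (0, 0, 1).
t=5: eigenvector (1, -1, 2).
t=-1: eigenvector (1, -2, 0).
P = [[0, 1, 1], [0, -1, -2], [1, 2, 0]], D = diag(3, 5, -1), P⁻¹ = [[-4, -2, 1], [2, 1, 0], [-1, -1, 0]].
A⁴ = P·diag(81, 625, 1)·P⁻¹ = [[1249, 624, 0], [-1248, -623, 0], [2176, 1088, 81]].
The requested entry is 1249.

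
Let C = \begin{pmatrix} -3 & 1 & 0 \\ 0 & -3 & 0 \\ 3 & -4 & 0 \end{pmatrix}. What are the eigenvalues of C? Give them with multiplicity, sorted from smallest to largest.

-3, -3, 0

Characteristic polynomial: p(t) = t^3 + 6t^2 + 9t = t(t + 3)^2.
Roots (with multiplicity): -3, -3, 0.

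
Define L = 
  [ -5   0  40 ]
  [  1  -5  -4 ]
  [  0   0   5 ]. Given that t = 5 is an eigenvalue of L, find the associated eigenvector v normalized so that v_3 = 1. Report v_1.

L − 5I = [[-10, 0, 40], [1, -10, -4], [0, 0, 0]].
Solving (L − 5I)v = 0 gives the eigenspace spanned by (4, 0, 1).
With v_3 = 1, v = (4, 0, 1), so v_1 = 4.

4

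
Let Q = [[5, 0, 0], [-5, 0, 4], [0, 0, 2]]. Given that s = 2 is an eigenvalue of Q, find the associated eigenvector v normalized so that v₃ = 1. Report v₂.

2

Q − 2I = [[3, 0, 0], [-5, -2, 4], [0, 0, 0]].
Solving (Q − 2I)v = 0 gives the eigenspace spanned by (0, 2, 1).
With v₃ = 1, v = (0, 2, 1), so v₂ = 2.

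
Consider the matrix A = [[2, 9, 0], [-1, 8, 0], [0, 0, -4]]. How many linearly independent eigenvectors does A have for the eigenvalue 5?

1

A − 5I = [[-3, 9, 0], [-1, 3, 0], [0, 0, -9]].
This matrix has rank 2, so its null space has dimension 3 − 2 = 1.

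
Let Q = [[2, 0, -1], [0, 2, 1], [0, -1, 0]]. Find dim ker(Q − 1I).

Q − 1I = [[1, 0, -1], [0, 1, 1], [0, -1, -1]].
This matrix has rank 2, so its null space has dimension 3 − 2 = 1.

1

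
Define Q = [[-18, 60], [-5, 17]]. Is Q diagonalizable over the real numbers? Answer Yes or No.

Characteristic polynomial: p(λ) = λ^2 + λ - 6 = (λ - 2)(λ + 3).
All 2 eigenvalues are distinct, so Q is diagonalizable.

Yes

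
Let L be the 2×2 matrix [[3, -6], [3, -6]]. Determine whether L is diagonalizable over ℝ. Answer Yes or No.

Yes

Characteristic polynomial: p(λ) = λ^2 + 3λ = λ(λ + 3).
All 2 eigenvalues are distinct, so L is diagonalizable.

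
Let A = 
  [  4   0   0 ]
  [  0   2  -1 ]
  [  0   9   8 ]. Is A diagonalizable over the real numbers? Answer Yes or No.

No

Characteristic polynomial: p(μ) = μ^3 - 14μ^2 + 65μ - 100 = (μ - 5)^2(μ - 4).
μ = 5 has algebraic multiplicity 2; rank(A − 5I) = 2, so geometric multiplicity = 1.
Geometric multiplicity < algebraic multiplicity, so A is not diagonalizable.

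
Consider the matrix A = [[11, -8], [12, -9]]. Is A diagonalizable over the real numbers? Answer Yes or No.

Yes

Characteristic polynomial: p(λ) = λ^2 - 2λ - 3 = (λ - 3)(λ + 1).
All 2 eigenvalues are distinct, so A is diagonalizable.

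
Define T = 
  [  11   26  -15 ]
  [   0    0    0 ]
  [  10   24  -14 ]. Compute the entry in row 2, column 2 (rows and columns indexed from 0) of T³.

-194

Characteristic polynomial: μ^3 + 3μ^2 - 4μ = μ(μ - 1)(μ + 4), so the eigenvalues are -4, 0, 1.
μ=1: eigenvector (3, 0, 2).
μ=0: eigenvector (-1, 1, 1).
μ=-4: eigenvector (1, 0, 1).
P = [[3, -1, 1], [0, 1, 0], [2, 1, 1]], D = diag(1, 0, -4), P⁻¹ = [[1, 2, -1], [0, 1, 0], [-2, -5, 3]].
T³ = P·diag(1, 0, -64)·P⁻¹ = [[131, 326, -195], [0, 0, 0], [130, 324, -194]].
The requested entry is -194.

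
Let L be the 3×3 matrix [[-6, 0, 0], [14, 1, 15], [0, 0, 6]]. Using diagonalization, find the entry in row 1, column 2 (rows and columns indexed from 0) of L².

105

Characteristic polynomial: μ^3 - μ^2 - 36μ + 36 = (μ - 6)(μ - 1)(μ + 6), so the eigenvalues are -6, 1, 6.
μ=-6: eigenvector (1, -2, 0).
μ=1: eigenvector (0, 1, 0).
μ=6: eigenvector (0, 3, 1).
P = [[1, 0, 0], [-2, 1, 3], [0, 0, 1]], D = diag(-6, 1, 6), P⁻¹ = [[1, 0, 0], [2, 1, -3], [0, 0, 1]].
L² = P·diag(36, 1, 36)·P⁻¹ = [[36, 0, 0], [-70, 1, 105], [0, 0, 36]].
The requested entry is 105.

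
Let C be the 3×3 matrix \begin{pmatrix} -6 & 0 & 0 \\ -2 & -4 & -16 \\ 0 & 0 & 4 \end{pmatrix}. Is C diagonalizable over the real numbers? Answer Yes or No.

Yes

Characteristic polynomial: p(t) = t^3 + 6t^2 - 16t - 96 = (t - 4)(t + 4)(t + 6).
All 3 eigenvalues are distinct, so C is diagonalizable.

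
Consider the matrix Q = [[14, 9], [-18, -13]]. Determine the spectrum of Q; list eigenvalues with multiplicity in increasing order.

-4, 5

Characteristic polynomial: p(λ) = λ^2 - λ - 20 = (λ - 5)(λ + 4).
Roots (with multiplicity): -4, 5.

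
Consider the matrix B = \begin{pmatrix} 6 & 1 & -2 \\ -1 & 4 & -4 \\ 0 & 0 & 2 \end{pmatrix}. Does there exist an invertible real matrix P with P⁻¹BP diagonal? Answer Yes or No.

Characteristic polynomial: p(s) = s^3 - 12s^2 + 45s - 50 = (s - 5)^2(s - 2).
s = 5 has algebraic multiplicity 2; rank(B − 5I) = 2, so geometric multiplicity = 1.
Geometric multiplicity < algebraic multiplicity, so B is not diagonalizable.

No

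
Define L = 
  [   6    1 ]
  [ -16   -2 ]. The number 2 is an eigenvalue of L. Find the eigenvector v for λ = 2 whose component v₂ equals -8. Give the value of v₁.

L − 2I = [[4, 1], [-16, -4]].
Solving (L − 2I)v = 0 gives the eigenspace spanned by (2, -8).
With v₂ = -8, v = (2, -8), so v₁ = 2.

2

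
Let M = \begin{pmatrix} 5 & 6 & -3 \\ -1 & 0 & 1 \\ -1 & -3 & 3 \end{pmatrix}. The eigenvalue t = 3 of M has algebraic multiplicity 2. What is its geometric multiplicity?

1

M − 3I = [[2, 6, -3], [-1, -3, 1], [-1, -3, 0]].
This matrix has rank 2, so its null space has dimension 3 − 2 = 1.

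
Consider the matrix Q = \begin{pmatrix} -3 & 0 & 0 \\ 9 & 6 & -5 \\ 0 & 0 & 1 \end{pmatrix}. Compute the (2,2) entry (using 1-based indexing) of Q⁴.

1296

Characteristic polynomial: t^3 - 4t^2 - 15t + 18 = (t - 6)(t - 1)(t + 3), so the eigenvalues are -3, 1, 6.
t=-3: eigenvector (1, -1, 0).
t=6: eigenvector (0, 1, 0).
t=1: eigenvector (0, 1, 1).
P = [[1, 0, 0], [-1, 1, 1], [0, 0, 1]], D = diag(-3, 6, 1), P⁻¹ = [[1, 0, 0], [1, 1, -1], [0, 0, 1]].
Q⁴ = P·diag(81, 1296, 1)·P⁻¹ = [[81, 0, 0], [1215, 1296, -1295], [0, 0, 1]].
The requested entry is 1296.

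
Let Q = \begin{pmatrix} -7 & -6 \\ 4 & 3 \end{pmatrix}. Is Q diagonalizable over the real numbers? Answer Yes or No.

Yes

Characteristic polynomial: p(s) = s^2 + 4s + 3 = (s + 1)(s + 3).
All 2 eigenvalues are distinct, so Q is diagonalizable.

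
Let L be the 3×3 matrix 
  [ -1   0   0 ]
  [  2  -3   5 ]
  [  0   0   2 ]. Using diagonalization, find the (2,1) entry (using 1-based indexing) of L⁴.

-80

Characteristic polynomial: s^3 + 2s^2 - 5s - 6 = (s - 2)(s + 1)(s + 3), so the eigenvalues are -3, -1, 2.
s=-1: eigenvector (1, 1, 0).
s=2: eigenvector (0, 1, 1).
s=-3: eigenvector (0, 1, 0).
P = [[1, 0, 0], [1, 1, 1], [0, 1, 0]], D = diag(-1, 2, -3), P⁻¹ = [[1, 0, 0], [0, 0, 1], [-1, 1, -1]].
L⁴ = P·diag(1, 16, 81)·P⁻¹ = [[1, 0, 0], [-80, 81, -65], [0, 0, 16]].
The requested entry is -80.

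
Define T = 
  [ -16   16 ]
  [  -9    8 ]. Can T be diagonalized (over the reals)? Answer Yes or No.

Characteristic polynomial: p(λ) = λ^2 + 8λ + 16 = (λ + 4)^2.
λ = -4 has algebraic multiplicity 2; rank(T + 4I) = 1, so geometric multiplicity = 1.
Geometric multiplicity < algebraic multiplicity, so T is not diagonalizable.

No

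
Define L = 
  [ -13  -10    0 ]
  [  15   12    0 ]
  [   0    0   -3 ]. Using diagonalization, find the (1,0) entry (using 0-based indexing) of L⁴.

-195

Characteristic polynomial: r^3 + 4r^2 - 3r - 18 = (r - 2)(r + 3)^2, so the eigenvalues are -3, -3, 2.
r=-3: eigenvector (1, -1, 0).
r=2: eigenvector (-2, 3, 0).
r=-3: eigenvector (0, 0, 1).
P = [[1, -2, 0], [-1, 3, 0], [0, 0, 1]], D = diag(-3, 2, -3), P⁻¹ = [[3, 2, 0], [1, 1, 0], [0, 0, 1]].
L⁴ = P·diag(81, 16, 81)·P⁻¹ = [[211, 130, 0], [-195, -114, 0], [0, 0, 81]].
The requested entry is -195.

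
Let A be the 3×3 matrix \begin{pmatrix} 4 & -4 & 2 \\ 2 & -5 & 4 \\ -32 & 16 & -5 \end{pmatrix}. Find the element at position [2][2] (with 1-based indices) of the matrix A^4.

3033

Characteristic polynomial: μ^3 + 6μ^2 - 7μ - 60 = (μ - 3)(μ + 4)(μ + 5), so the eigenvalues are -5, -4, 3.
μ=-5: eigenvector (-2, -4, 1).
μ=3: eigenvector (0, 1, 2).
μ=-4: eigenvector (1, 2, 0).
P = [[-2, 0, 1], [-4, 1, 2], [1, 2, 0]], D = diag(-5, 3, -4), P⁻¹ = [[4, -2, 1], [-2, 1, 0], [9, -4, 2]].
A⁴ = P·diag(625, 81, 256)·P⁻¹ = [[-2696, 1476, -738], [-5554, 3033, -1476], [2176, -1088, 625]].
The requested entry is 3033.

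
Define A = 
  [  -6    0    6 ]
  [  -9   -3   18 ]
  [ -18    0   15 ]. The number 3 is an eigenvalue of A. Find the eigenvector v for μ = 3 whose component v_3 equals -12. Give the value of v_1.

-8

A − 3I = [[-9, 0, 6], [-9, -6, 18], [-18, 0, 12]].
Solving (A − 3I)v = 0 gives the eigenspace spanned by (-8, -24, -12).
With v_3 = -12, v = (-8, -24, -12), so v_1 = -8.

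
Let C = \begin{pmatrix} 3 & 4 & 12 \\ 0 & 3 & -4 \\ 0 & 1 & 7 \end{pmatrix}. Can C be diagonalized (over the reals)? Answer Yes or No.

No

Characteristic polynomial: p(t) = t^3 - 13t^2 + 55t - 75 = (t - 5)^2(t - 3).
t = 5 has algebraic multiplicity 2; rank(C − 5I) = 2, so geometric multiplicity = 1.
Geometric multiplicity < algebraic multiplicity, so C is not diagonalizable.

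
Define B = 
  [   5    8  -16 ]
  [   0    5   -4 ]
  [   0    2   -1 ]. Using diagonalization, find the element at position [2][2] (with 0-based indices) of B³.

-25

Characteristic polynomial: λ^3 - 9λ^2 + 23λ - 15 = (λ - 5)(λ - 3)(λ - 1), so the eigenvalues are 1, 3, 5.
λ=5: eigenvector (1, 0, 0).
λ=3: eigenvector (0, -2, -1).
λ=1: eigenvector (2, 1, 1).
P = [[1, 0, 2], [0, -2, 1], [0, -1, 1]], D = diag(5, 3, 1), P⁻¹ = [[1, 2, -4], [0, -1, 1], [0, -1, 2]].
B³ = P·diag(125, 27, 1)·P⁻¹ = [[125, 248, -496], [0, 53, -52], [0, 26, -25]].
The requested entry is -25.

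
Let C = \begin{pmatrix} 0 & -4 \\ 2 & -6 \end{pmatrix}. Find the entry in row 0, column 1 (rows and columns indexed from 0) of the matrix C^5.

-1984

Characteristic polynomial: μ^2 + 6μ + 8 = (μ + 2)(μ + 4), so the eigenvalues are -4, -2.
μ=-4: eigenvector (-1, -1).
μ=-2: eigenvector (2, 1).
P = [[-1, 2], [-1, 1]], D = diag(-4, -2), P⁻¹ = [[1, -2], [1, -1]].
C⁵ = P·diag(-1024, -32)·P⁻¹ = [[960, -1984], [992, -2016]].
The requested entry is -1984.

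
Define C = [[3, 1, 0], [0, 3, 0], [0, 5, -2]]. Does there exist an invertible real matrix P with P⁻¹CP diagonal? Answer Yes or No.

No

Characteristic polynomial: p(s) = s^3 - 4s^2 - 3s + 18 = (s - 3)^2(s + 2).
s = 3 has algebraic multiplicity 2; rank(C − 3I) = 2, so geometric multiplicity = 1.
Geometric multiplicity < algebraic multiplicity, so C is not diagonalizable.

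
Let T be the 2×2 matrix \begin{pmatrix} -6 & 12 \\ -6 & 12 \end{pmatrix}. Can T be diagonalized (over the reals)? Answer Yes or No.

Yes

Characteristic polynomial: p(s) = s^2 - 6s = s(s - 6).
All 2 eigenvalues are distinct, so T is diagonalizable.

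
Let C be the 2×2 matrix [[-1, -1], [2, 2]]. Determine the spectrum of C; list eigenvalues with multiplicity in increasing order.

0, 1

Characteristic polynomial: p(r) = r^2 - r = r(r - 1).
Roots (with multiplicity): 0, 1.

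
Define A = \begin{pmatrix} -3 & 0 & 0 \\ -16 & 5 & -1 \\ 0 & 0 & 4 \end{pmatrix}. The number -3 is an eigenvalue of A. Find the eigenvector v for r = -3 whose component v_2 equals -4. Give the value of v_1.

A + 3I = [[0, 0, 0], [-16, 8, -1], [0, 0, 7]].
Solving (A + 3I)v = 0 gives the eigenspace spanned by (-2, -4, 0).
With v_2 = -4, v = (-2, -4, 0), so v_1 = -2.

-2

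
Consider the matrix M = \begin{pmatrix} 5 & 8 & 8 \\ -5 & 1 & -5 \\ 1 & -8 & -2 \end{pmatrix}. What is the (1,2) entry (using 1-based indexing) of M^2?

Characteristic polynomial: t^3 - 4t^2 - 15t + 18 = (t - 6)(t - 1)(t + 3), so the eigenvalues are -3, 1, 6.
t=1: eigenvector (2, 1, -2).
t=-3: eigenvector (1, 0, -1).
t=6: eigenvector (0, -1, 1).
P = [[2, 1, 0], [1, 0, -1], [-2, -1, 1]], D = diag(1, -3, 6), P⁻¹ = [[1, 1, 1], [-1, -2, -2], [1, 0, 1]].
M² = P·diag(1, 9, 36)·P⁻¹ = [[-7, -16, -16], [-35, 1, -35], [43, 16, 52]].
The requested entry is -16.

-16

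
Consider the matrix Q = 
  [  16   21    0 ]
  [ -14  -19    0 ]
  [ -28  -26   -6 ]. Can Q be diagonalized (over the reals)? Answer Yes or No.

Yes

Characteristic polynomial: p(λ) = λ^3 + 9λ^2 + 8λ - 60 = (λ - 2)(λ + 5)(λ + 6).
All 3 eigenvalues are distinct, so Q is diagonalizable.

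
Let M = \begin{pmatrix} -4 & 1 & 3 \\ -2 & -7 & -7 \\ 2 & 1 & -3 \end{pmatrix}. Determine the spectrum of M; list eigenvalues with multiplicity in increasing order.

-6, -4, -4

Characteristic polynomial: p(λ) = λ^3 + 14λ^2 + 64λ + 96 = (λ + 4)^2(λ + 6).
Roots (with multiplicity): -6, -4, -4.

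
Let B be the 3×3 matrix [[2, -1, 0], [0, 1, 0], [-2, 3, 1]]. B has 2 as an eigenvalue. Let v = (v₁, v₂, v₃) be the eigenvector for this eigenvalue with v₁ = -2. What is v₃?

4

B − 2I = [[0, -1, 0], [0, -1, 0], [-2, 3, -1]].
Solving (B − 2I)v = 0 gives the eigenspace spanned by (-2, 0, 4).
With v₁ = -2, v = (-2, 0, 4), so v₃ = 4.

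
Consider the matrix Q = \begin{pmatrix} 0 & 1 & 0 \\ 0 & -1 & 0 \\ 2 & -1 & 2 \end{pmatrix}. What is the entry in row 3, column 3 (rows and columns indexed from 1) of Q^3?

Characteristic polynomial: λ^3 - λ^2 - 2λ = λ(λ - 2)(λ + 1), so the eigenvalues are -1, 0, 2.
λ=2: eigenvector (0, 0, 1).
λ=-1: eigenvector (-1, 1, 1).
λ=0: eigenvector (1, 0, -1).
P = [[0, -1, 1], [0, 1, 0], [1, 1, -1]], D = diag(2, -1, 0), P⁻¹ = [[1, 0, 1], [0, 1, 0], [1, 1, 0]].
Q³ = P·diag(8, -1, 0)·P⁻¹ = [[0, 1, 0], [0, -1, 0], [8, -1, 8]].
The requested entry is 8.

8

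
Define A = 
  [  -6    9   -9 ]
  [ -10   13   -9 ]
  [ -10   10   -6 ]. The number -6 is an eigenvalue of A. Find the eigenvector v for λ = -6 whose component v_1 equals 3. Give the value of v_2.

3

A + 6I = [[0, 9, -9], [-10, 19, -9], [-10, 10, 0]].
Solving (A + 6I)v = 0 gives the eigenspace spanned by (3, 3, 3).
With v_1 = 3, v = (3, 3, 3), so v_2 = 3.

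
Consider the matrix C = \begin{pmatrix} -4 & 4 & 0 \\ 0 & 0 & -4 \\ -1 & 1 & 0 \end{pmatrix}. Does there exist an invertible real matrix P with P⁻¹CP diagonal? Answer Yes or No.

No

Characteristic polynomial: p(λ) = λ^3 + 4λ^2 + 4λ = λ(λ + 2)^2.
λ = -2 has algebraic multiplicity 2; rank(C + 2I) = 2, so geometric multiplicity = 1.
Geometric multiplicity < algebraic multiplicity, so C is not diagonalizable.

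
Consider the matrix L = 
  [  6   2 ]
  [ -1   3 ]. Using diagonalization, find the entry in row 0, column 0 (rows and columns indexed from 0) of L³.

186

Characteristic polynomial: t^2 - 9t + 20 = (t - 5)(t - 4), so the eigenvalues are 4, 5.
t=5: eigenvector (2, -1).
t=4: eigenvector (-1, 1).
P = [[2, -1], [-1, 1]], D = diag(5, 4), P⁻¹ = [[1, 1], [1, 2]].
L³ = P·diag(125, 64)·P⁻¹ = [[186, 122], [-61, 3]].
The requested entry is 186.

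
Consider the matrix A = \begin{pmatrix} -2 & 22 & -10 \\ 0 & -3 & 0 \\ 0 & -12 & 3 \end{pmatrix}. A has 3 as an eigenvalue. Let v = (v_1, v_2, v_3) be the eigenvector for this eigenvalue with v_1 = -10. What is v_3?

5

A − 3I = [[-5, 22, -10], [0, -6, 0], [0, -12, 0]].
Solving (A − 3I)v = 0 gives the eigenspace spanned by (-10, 0, 5).
With v_1 = -10, v = (-10, 0, 5), so v_3 = 5.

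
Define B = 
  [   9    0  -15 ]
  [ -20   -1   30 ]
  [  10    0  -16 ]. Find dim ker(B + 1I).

2

B + 1I = [[10, 0, -15], [-20, 0, 30], [10, 0, -15]].
This matrix has rank 1, so its null space has dimension 3 − 1 = 2.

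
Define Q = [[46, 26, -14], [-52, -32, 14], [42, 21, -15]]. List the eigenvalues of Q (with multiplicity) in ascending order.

Characteristic polynomial: p(s) = s^3 + s^2 - 36s - 36 = (s - 6)(s + 1)(s + 6).
Roots (with multiplicity): -6, -1, 6.

-6, -1, 6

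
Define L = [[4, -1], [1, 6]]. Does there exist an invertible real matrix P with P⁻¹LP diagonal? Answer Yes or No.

Characteristic polynomial: p(r) = r^2 - 10r + 25 = (r - 5)^2.
r = 5 has algebraic multiplicity 2; rank(L − 5I) = 1, so geometric multiplicity = 1.
Geometric multiplicity < algebraic multiplicity, so L is not diagonalizable.

No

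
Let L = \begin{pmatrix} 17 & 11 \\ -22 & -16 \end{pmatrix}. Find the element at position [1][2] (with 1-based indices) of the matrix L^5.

10901

Characteristic polynomial: λ^2 - λ - 30 = (λ - 6)(λ + 5), so the eigenvalues are -5, 6.
λ=-5: eigenvector (1, -2).
λ=6: eigenvector (1, -1).
P = [[1, 1], [-2, -1]], D = diag(-5, 6), P⁻¹ = [[-1, -1], [2, 1]].
L⁵ = P·diag(-3125, 7776)·P⁻¹ = [[18677, 10901], [-21802, -14026]].
The requested entry is 10901.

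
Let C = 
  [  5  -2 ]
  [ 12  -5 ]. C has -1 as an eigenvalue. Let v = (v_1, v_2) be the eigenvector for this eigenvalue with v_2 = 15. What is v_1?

5

C + 1I = [[6, -2], [12, -4]].
Solving (C + 1I)v = 0 gives the eigenspace spanned by (5, 15).
With v_2 = 15, v = (5, 15), so v_1 = 5.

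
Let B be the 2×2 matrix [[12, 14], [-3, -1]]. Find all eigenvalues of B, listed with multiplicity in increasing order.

5, 6

Characteristic polynomial: p(μ) = μ^2 - 11μ + 30 = (μ - 6)(μ - 5).
Roots (with multiplicity): 5, 6.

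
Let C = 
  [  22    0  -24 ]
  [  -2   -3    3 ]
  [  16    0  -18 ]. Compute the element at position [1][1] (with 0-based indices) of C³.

-27

Characteristic polynomial: μ^3 - μ^2 - 24μ - 36 = (μ - 6)(μ + 2)(μ + 3), so the eigenvalues are -3, -2, 6.
μ=6: eigenvector (3, 0, 2).
μ=-3: eigenvector (0, 1, 0).
μ=-2: eigenvector (1, 1, 1).
P = [[3, 0, 1], [0, 1, 1], [2, 0, 1]], D = diag(6, -3, -2), P⁻¹ = [[1, 0, -1], [2, 1, -3], [-2, 0, 3]].
C³ = P·diag(216, -27, -8)·P⁻¹ = [[664, 0, -672], [-38, -27, 57], [448, 0, -456]].
The requested entry is -27.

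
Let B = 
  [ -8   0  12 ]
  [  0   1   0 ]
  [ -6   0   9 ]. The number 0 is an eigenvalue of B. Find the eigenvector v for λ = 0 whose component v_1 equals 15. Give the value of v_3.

B = [[-8, 0, 12], [0, 1, 0], [-6, 0, 9]].
Solving (B)v = 0 gives the eigenspace spanned by (15, 0, 10).
With v_1 = 15, v = (15, 0, 10), so v_3 = 10.

10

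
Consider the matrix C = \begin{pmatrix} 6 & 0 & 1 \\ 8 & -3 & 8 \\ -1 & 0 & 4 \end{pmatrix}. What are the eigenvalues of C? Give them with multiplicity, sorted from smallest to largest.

Characteristic polynomial: p(λ) = λ^3 - 7λ^2 - 5λ + 75 = (λ - 5)^2(λ + 3).
Roots (with multiplicity): -3, 5, 5.

-3, 5, 5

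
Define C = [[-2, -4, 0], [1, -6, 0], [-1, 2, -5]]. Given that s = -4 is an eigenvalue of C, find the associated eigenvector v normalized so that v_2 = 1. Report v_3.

C + 4I = [[2, -4, 0], [1, -2, 0], [-1, 2, -1]].
Solving (C + 4I)v = 0 gives the eigenspace spanned by (2, 1, 0).
With v_2 = 1, v = (2, 1, 0), so v_3 = 0.

0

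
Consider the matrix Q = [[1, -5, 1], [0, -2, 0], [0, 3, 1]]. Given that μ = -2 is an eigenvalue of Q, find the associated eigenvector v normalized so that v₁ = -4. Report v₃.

2

Q + 2I = [[3, -5, 1], [0, 0, 0], [0, 3, 3]].
Solving (Q + 2I)v = 0 gives the eigenspace spanned by (-4, -2, 2).
With v₁ = -4, v = (-4, -2, 2), so v₃ = 2.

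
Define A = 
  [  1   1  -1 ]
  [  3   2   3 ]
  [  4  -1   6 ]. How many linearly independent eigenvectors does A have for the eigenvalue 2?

1

A − 2I = [[-1, 1, -1], [3, 0, 3], [4, -1, 4]].
This matrix has rank 2, so its null space has dimension 3 − 2 = 1.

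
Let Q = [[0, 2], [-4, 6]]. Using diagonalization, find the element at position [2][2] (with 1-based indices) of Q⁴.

496

Characteristic polynomial: s^2 - 6s + 8 = (s - 4)(s - 2), so the eigenvalues are 2, 4.
s=2: eigenvector (1, 1).
s=4: eigenvector (-1, -2).
P = [[1, -1], [1, -2]], D = diag(2, 4), P⁻¹ = [[2, -1], [1, -1]].
Q⁴ = P·diag(16, 256)·P⁻¹ = [[-224, 240], [-480, 496]].
The requested entry is 496.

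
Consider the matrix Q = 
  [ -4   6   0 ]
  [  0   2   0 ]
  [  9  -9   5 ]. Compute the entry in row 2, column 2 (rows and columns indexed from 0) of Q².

Characteristic polynomial: s^3 - 3s^2 - 18s + 40 = (s - 5)(s - 2)(s + 4), so the eigenvalues are -4, 2, 5.
s=-4: eigenvector (1, 0, -1).
s=2: eigenvector (1, 1, 0).
s=5: eigenvector (0, 0, 1).
P = [[1, 1, 0], [0, 1, 0], [-1, 0, 1]], D = diag(-4, 2, 5), P⁻¹ = [[1, -1, 0], [0, 1, 0], [1, -1, 1]].
Q² = P·diag(16, 4, 25)·P⁻¹ = [[16, -12, 0], [0, 4, 0], [9, -9, 25]].
The requested entry is 25.

25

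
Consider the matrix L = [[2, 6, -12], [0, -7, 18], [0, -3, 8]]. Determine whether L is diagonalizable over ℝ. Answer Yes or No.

Characteristic polynomial: p(t) = t^3 - 3t^2 + 4 = (t - 2)^2(t + 1).
t = 2 has algebraic multiplicity 2; rank(L − 2I) = 1, so geometric multiplicity = 2.
Every eigenvalue has geometric = algebraic multiplicity, so L is diagonalizable.

Yes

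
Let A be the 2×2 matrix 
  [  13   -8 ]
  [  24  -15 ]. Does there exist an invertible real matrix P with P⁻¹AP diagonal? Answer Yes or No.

Characteristic polynomial: p(μ) = μ^2 + 2μ - 3 = (μ - 1)(μ + 3).
All 2 eigenvalues are distinct, so A is diagonalizable.

Yes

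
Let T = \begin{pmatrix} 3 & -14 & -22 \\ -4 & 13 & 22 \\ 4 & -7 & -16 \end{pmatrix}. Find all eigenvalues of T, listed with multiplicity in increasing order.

Characteristic polynomial: p(s) = s^3 - 31s - 30 = (s - 6)(s + 1)(s + 5).
Roots (with multiplicity): -5, -1, 6.

-5, -1, 6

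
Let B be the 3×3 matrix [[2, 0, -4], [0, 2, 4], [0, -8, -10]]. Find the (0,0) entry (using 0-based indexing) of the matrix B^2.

4

Characteristic polynomial: λ^3 + 6λ^2 - 4λ - 24 = (λ - 2)(λ + 2)(λ + 6), so the eigenvalues are -6, -2, 2.
λ=2: eigenvector (1, 0, 0).
λ=-6: eigenvector (-1, 1, -2).
λ=-2: eigenvector (-1, 1, -1).
P = [[1, -1, -1], [0, 1, 1], [0, -2, -1]], D = diag(2, -6, -2), P⁻¹ = [[1, 1, 0], [0, -1, -1], [0, 2, 1]].
B² = P·diag(4, 36, 4)·P⁻¹ = [[4, 32, 32], [0, -28, -32], [0, 64, 68]].
The requested entry is 4.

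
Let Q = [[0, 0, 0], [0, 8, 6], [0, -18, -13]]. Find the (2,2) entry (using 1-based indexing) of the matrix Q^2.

-44

Characteristic polynomial: r^3 + 5r^2 + 4r = r(r + 1)(r + 4), so the eigenvalues are -4, -1, 0.
r=0: eigenvector (1, 0, 0).
r=-4: eigenvector (0, 1, -2).
r=-1: eigenvector (0, 2, -3).
P = [[1, 0, 0], [0, 1, 2], [0, -2, -3]], D = diag(0, -4, -1), P⁻¹ = [[1, 0, 0], [0, -3, -2], [0, 2, 1]].
Q² = P·diag(0, 16, 1)·P⁻¹ = [[0, 0, 0], [0, -44, -30], [0, 90, 61]].
The requested entry is -44.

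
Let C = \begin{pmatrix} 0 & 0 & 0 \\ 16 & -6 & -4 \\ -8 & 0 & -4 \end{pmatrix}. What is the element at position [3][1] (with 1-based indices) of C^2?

Characteristic polynomial: μ^3 + 10μ^2 + 24μ = μ(μ + 4)(μ + 6), so the eigenvalues are -6, -4, 0.
μ=0: eigenvector (1, 4, -2).
μ=-6: eigenvector (0, 1, 0).
μ=-4: eigenvector (0, -2, 1).
P = [[1, 0, 0], [4, 1, -2], [-2, 0, 1]], D = diag(0, -6, -4), P⁻¹ = [[1, 0, 0], [0, 1, 2], [2, 0, 1]].
C² = P·diag(0, 36, 16)·P⁻¹ = [[0, 0, 0], [-64, 36, 40], [32, 0, 16]].
The requested entry is 32.

32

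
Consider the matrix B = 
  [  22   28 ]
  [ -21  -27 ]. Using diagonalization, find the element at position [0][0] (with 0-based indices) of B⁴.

Characteristic polynomial: λ^2 + 5λ - 6 = (λ - 1)(λ + 6), so the eigenvalues are -6, 1.
λ=1: eigenvector (4, -3).
λ=-6: eigenvector (-1, 1).
P = [[4, -1], [-3, 1]], D = diag(1, -6), P⁻¹ = [[1, 1], [3, 4]].
B⁴ = P·diag(1, 1296)·P⁻¹ = [[-3884, -5180], [3885, 5181]].
The requested entry is -3884.

-3884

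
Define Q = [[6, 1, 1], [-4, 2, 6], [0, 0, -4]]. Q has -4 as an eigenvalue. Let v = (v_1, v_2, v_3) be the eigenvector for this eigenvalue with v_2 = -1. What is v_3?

Q + 4I = [[10, 1, 1], [-4, 6, 6], [0, 0, 0]].
Solving (Q + 4I)v = 0 gives the eigenspace spanned by (0, -1, 1).
With v_2 = -1, v = (0, -1, 1), so v_3 = 1.

1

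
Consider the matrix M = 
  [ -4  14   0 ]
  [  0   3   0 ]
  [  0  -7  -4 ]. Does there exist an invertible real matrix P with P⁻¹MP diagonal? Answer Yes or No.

Characteristic polynomial: p(μ) = μ^3 + 5μ^2 - 8μ - 48 = (μ - 3)(μ + 4)^2.
μ = -4 has algebraic multiplicity 2; rank(M + 4I) = 1, so geometric multiplicity = 2.
Every eigenvalue has geometric = algebraic multiplicity, so M is diagonalizable.

Yes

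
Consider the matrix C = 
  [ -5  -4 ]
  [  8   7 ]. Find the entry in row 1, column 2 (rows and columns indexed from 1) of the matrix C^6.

Characteristic polynomial: s^2 - 2s - 3 = (s - 3)(s + 1), so the eigenvalues are -1, 3.
s=3: eigenvector (-1, 2).
s=-1: eigenvector (1, -1).
P = [[-1, 1], [2, -1]], D = diag(3, -1), P⁻¹ = [[1, 1], [2, 1]].
C⁶ = P·diag(729, 1)·P⁻¹ = [[-727, -728], [1456, 1457]].
The requested entry is -728.

-728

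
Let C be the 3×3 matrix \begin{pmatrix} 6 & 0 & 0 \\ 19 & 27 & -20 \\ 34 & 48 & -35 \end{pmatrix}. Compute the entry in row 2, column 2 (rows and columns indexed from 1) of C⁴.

-8079

Characteristic polynomial: s^3 + 2s^2 - 33s - 90 = (s - 6)(s + 3)(s + 5), so the eigenvalues are -5, -3, 6.
s=6: eigenvector (1, 1, 2).
s=-5: eigenvector (0, 5, 8).
s=-3: eigenvector (0, -2, -3).
P = [[1, 0, 0], [1, 5, -2], [2, 8, -3]], D = diag(6, -5, -3), P⁻¹ = [[1, 0, 0], [-1, -3, 2], [-2, -8, 5]].
C⁴ = P·diag(1296, 625, 81)·P⁻¹ = [[1296, 0, 0], [-1505, -8079, 5440], [-1922, -13056, 8785]].
The requested entry is -8079.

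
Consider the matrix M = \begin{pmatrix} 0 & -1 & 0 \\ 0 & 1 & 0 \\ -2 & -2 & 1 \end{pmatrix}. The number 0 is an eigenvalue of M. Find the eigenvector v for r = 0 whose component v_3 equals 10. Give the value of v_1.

5

M = [[0, -1, 0], [0, 1, 0], [-2, -2, 1]].
Solving (M)v = 0 gives the eigenspace spanned by (5, 0, 10).
With v_3 = 10, v = (5, 0, 10), so v_1 = 5.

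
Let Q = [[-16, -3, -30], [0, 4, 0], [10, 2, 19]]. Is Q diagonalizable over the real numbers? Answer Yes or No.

Characteristic polynomial: p(λ) = λ^3 - 7λ^2 + 8λ + 16 = (λ - 4)^2(λ + 1).
λ = 4 has algebraic multiplicity 2; rank(Q − 4I) = 2, so geometric multiplicity = 1.
Geometric multiplicity < algebraic multiplicity, so Q is not diagonalizable.

No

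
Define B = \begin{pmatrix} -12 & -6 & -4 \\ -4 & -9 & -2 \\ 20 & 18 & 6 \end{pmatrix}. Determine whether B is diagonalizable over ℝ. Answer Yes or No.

Characteristic polynomial: p(t) = t^3 + 15t^2 + 74t + 120 = (t + 4)(t + 5)(t + 6).
All 3 eigenvalues are distinct, so B is diagonalizable.

Yes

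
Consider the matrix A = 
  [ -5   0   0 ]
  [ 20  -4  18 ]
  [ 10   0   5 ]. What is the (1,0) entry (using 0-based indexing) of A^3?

500

Characteristic polynomial: s^3 + 4s^2 - 25s - 100 = (s - 5)(s + 4)(s + 5), so the eigenvalues are -5, -4, 5.
s=-5: eigenvector (1, -2, -1).
s=-4: eigenvector (0, 1, 0).
s=5: eigenvector (0, 2, 1).
P = [[1, 0, 0], [-2, 1, 2], [-1, 0, 1]], D = diag(-5, -4, 5), P⁻¹ = [[1, 0, 0], [0, 1, -2], [1, 0, 1]].
A³ = P·diag(-125, -64, 125)·P⁻¹ = [[-125, 0, 0], [500, -64, 378], [250, 0, 125]].
The requested entry is 500.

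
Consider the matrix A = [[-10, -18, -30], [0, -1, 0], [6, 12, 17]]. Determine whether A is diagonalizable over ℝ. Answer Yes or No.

Yes

Characteristic polynomial: p(λ) = λ^3 - 6λ^2 + 3λ + 10 = (λ - 5)(λ - 2)(λ + 1).
All 3 eigenvalues are distinct, so A is diagonalizable.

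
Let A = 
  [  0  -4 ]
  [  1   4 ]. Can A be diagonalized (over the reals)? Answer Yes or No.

Characteristic polynomial: p(t) = t^2 - 4t + 4 = (t - 2)^2.
t = 2 has algebraic multiplicity 2; rank(A − 2I) = 1, so geometric multiplicity = 1.
Geometric multiplicity < algebraic multiplicity, so A is not diagonalizable.

No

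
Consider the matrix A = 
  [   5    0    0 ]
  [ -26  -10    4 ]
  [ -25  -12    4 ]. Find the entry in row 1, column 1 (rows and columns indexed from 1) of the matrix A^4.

625

Characteristic polynomial: r^3 + r^2 - 22r - 40 = (r - 5)(r + 2)(r + 4), so the eigenvalues are -4, -2, 5.
r=5: eigenvector (1, -2, -1).
r=-2: eigenvector (0, 1, 2).
r=-4: eigenvector (0, -2, -3).
P = [[1, 0, 0], [-2, 1, -2], [-1, 2, -3]], D = diag(5, -2, -4), P⁻¹ = [[1, 0, 0], [-4, -3, 2], [-3, -2, 1]].
A⁴ = P·diag(625, 16, 256)·P⁻¹ = [[625, 0, 0], [222, 976, -480], [1551, 1440, -704]].
The requested entry is 625.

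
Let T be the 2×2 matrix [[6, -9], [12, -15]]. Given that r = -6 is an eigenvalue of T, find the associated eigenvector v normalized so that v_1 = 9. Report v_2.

T + 6I = [[12, -9], [12, -9]].
Solving (T + 6I)v = 0 gives the eigenspace spanned by (9, 12).
With v_1 = 9, v = (9, 12), so v_2 = 12.

12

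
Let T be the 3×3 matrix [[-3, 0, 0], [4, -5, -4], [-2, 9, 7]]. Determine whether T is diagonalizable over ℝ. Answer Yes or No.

Characteristic polynomial: p(λ) = λ^3 + λ^2 - 5λ + 3 = (λ - 1)^2(λ + 3).
λ = 1 has algebraic multiplicity 2; rank(T − 1I) = 2, so geometric multiplicity = 1.
Geometric multiplicity < algebraic multiplicity, so T is not diagonalizable.

No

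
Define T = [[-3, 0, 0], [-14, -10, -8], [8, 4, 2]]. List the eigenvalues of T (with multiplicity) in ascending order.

-6, -3, -2

Characteristic polynomial: p(r) = r^3 + 11r^2 + 36r + 36 = (r + 2)(r + 3)(r + 6).
Roots (with multiplicity): -6, -3, -2.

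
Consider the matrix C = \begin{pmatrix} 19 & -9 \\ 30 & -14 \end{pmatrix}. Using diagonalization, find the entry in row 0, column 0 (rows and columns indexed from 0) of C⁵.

6139

Characteristic polynomial: μ^2 - 5μ + 4 = (μ - 4)(μ - 1), so the eigenvalues are 1, 4.
μ=1: eigenvector (1, 2).
μ=4: eigenvector (-3, -5).
P = [[1, -3], [2, -5]], D = diag(1, 4), P⁻¹ = [[-5, 3], [-2, 1]].
C⁵ = P·diag(1, 1024)·P⁻¹ = [[6139, -3069], [10230, -5114]].
The requested entry is 6139.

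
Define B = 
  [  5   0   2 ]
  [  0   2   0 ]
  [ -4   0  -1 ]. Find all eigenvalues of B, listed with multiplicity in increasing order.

Characteristic polynomial: p(μ) = μ^3 - 6μ^2 + 11μ - 6 = (μ - 3)(μ - 2)(μ - 1).
Roots (with multiplicity): 1, 2, 3.

1, 2, 3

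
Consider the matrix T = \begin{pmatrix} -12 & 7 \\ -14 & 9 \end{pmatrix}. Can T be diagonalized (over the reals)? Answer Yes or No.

Yes

Characteristic polynomial: p(r) = r^2 + 3r - 10 = (r - 2)(r + 5).
All 2 eigenvalues are distinct, so T is diagonalizable.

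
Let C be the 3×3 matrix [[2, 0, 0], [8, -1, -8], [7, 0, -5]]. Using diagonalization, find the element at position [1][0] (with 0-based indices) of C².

-48

Characteristic polynomial: μ^3 + 4μ^2 - 7μ - 10 = (μ - 2)(μ + 1)(μ + 5), so the eigenvalues are -5, -1, 2.
μ=2: eigenvector (1, 0, 1).
μ=-1: eigenvector (0, 1, 0).
μ=-5: eigenvector (0, 2, 1).
P = [[1, 0, 0], [0, 1, 2], [1, 0, 1]], D = diag(2, -1, -5), P⁻¹ = [[1, 0, 0], [2, 1, -2], [-1, 0, 1]].
C² = P·diag(4, 1, 25)·P⁻¹ = [[4, 0, 0], [-48, 1, 48], [-21, 0, 25]].
The requested entry is -48.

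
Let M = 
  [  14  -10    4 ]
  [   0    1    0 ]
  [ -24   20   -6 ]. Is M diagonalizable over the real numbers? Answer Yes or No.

Yes

Characteristic polynomial: p(t) = t^3 - 9t^2 + 20t - 12 = (t - 6)(t - 2)(t - 1).
All 3 eigenvalues are distinct, so M is diagonalizable.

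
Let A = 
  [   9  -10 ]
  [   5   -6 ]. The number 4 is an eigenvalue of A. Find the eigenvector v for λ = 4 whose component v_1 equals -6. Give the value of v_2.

-3

A − 4I = [[5, -10], [5, -10]].
Solving (A − 4I)v = 0 gives the eigenspace spanned by (-6, -3).
With v_1 = -6, v = (-6, -3), so v_2 = -3.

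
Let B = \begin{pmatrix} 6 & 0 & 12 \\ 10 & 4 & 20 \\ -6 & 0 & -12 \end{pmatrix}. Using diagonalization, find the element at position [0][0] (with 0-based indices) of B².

Characteristic polynomial: r^3 + 2r^2 - 24r = r(r - 4)(r + 6), so the eigenvalues are -6, 0, 4.
r=-6: eigenvector (-1, -1, 1).
r=4: eigenvector (0, 1, 0).
r=0: eigenvector (-2, 0, 1).
P = [[-1, 0, -2], [-1, 1, 0], [1, 0, 1]], D = diag(-6, 4, 0), P⁻¹ = [[1, 0, 2], [1, 1, 2], [-1, 0, -1]].
B² = P·diag(36, 16, 0)·P⁻¹ = [[-36, 0, -72], [-20, 16, -40], [36, 0, 72]].
The requested entry is -36.

-36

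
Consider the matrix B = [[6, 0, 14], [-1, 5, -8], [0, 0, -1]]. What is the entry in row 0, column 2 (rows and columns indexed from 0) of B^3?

434

Characteristic polynomial: s^3 - 10s^2 + 19s + 30 = (s - 6)(s - 5)(s + 1), so the eigenvalues are -1, 5, 6.
s=5: eigenvector (0, 1, 0).
s=6: eigenvector (1, -1, 0).
s=-1: eigenvector (-2, 1, 1).
P = [[0, 1, -2], [1, -1, 1], [0, 0, 1]], D = diag(5, 6, -1), P⁻¹ = [[1, 1, 1], [1, 0, 2], [0, 0, 1]].
B³ = P·diag(125, 216, -1)·P⁻¹ = [[216, 0, 434], [-91, 125, -308], [0, 0, -1]].
The requested entry is 434.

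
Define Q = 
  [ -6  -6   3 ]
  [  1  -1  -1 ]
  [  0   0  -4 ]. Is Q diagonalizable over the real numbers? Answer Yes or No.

No

Characteristic polynomial: p(s) = s^3 + 11s^2 + 40s + 48 = (s + 3)(s + 4)^2.
s = -4 has algebraic multiplicity 2; rank(Q + 4I) = 2, so geometric multiplicity = 1.
Geometric multiplicity < algebraic multiplicity, so Q is not diagonalizable.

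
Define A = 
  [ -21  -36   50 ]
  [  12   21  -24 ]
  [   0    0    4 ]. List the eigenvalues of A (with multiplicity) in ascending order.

Characteristic polynomial: p(μ) = μ^3 - 4μ^2 - 9μ + 36 = (μ - 4)(μ - 3)(μ + 3).
Roots (with multiplicity): -3, 3, 4.

-3, 3, 4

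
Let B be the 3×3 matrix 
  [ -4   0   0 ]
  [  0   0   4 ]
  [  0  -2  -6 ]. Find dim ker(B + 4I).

2

B + 4I = [[0, 0, 0], [0, 4, 4], [0, -2, -2]].
This matrix has rank 1, so its null space has dimension 3 − 1 = 2.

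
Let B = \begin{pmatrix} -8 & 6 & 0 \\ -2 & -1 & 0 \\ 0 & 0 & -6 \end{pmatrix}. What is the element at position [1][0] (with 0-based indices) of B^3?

Characteristic polynomial: r^3 + 15r^2 + 74r + 120 = (r + 4)(r + 5)(r + 6), so the eigenvalues are -6, -5, -4.
r=-4: eigenvector (-3, -2, 0).
r=-5: eigenvector (2, 1, 0).
r=-6: eigenvector (0, 0, 1).
P = [[-3, 2, 0], [-2, 1, 0], [0, 0, 1]], D = diag(-4, -5, -6), P⁻¹ = [[1, -2, 0], [2, -3, 0], [0, 0, 1]].
B³ = P·diag(-64, -125, -216)·P⁻¹ = [[-308, 366, 0], [-122, 119, 0], [0, 0, -216]].
The requested entry is -122.

-122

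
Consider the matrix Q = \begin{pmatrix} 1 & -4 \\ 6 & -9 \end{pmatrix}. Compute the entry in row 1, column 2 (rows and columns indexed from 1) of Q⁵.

-5764

Characteristic polynomial: s^2 + 8s + 15 = (s + 3)(s + 5), so the eigenvalues are -5, -3.
s=-5: eigenvector (-2, -3).
s=-3: eigenvector (1, 1).
P = [[-2, 1], [-3, 1]], D = diag(-5, -3), P⁻¹ = [[1, -1], [3, -2]].
Q⁵ = P·diag(-3125, -243)·P⁻¹ = [[5521, -5764], [8646, -8889]].
The requested entry is -5764.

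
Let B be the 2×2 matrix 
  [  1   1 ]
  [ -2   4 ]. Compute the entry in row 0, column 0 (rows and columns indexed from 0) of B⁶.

-601

Characteristic polynomial: λ^2 - 5λ + 6 = (λ - 3)(λ - 2), so the eigenvalues are 2, 3.
λ=2: eigenvector (1, 1).
λ=3: eigenvector (1, 2).
P = [[1, 1], [1, 2]], D = diag(2, 3), P⁻¹ = [[2, -1], [-1, 1]].
B⁶ = P·diag(64, 729)·P⁻¹ = [[-601, 665], [-1330, 1394]].
The requested entry is -601.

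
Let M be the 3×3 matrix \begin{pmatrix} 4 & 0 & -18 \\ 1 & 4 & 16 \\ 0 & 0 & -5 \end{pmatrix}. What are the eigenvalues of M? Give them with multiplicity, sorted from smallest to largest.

-5, 4, 4

Characteristic polynomial: p(t) = t^3 - 3t^2 - 24t + 80 = (t - 4)^2(t + 5).
Roots (with multiplicity): -5, 4, 4.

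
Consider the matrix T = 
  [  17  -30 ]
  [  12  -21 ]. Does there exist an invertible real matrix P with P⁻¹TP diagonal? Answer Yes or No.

Characteristic polynomial: p(r) = r^2 + 4r + 3 = (r + 1)(r + 3).
All 2 eigenvalues are distinct, so T is diagonalizable.

Yes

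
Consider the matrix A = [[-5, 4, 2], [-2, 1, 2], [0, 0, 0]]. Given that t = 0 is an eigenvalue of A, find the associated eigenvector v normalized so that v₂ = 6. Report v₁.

6

A = [[-5, 4, 2], [-2, 1, 2], [0, 0, 0]].
Solving (A)v = 0 gives the eigenspace spanned by (6, 6, 3).
With v₂ = 6, v = (6, 6, 3), so v₁ = 6.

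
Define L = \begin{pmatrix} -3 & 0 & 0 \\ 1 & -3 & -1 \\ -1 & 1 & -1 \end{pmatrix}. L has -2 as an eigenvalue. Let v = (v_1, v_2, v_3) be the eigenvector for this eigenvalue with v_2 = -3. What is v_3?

L + 2I = [[-1, 0, 0], [1, -1, -1], [-1, 1, 1]].
Solving (L + 2I)v = 0 gives the eigenspace spanned by (0, -3, 3).
With v_2 = -3, v = (0, -3, 3), so v_3 = 3.

3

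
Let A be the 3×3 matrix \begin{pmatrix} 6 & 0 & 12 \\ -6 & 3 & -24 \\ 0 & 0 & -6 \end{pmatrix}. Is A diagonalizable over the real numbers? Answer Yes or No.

Characteristic polynomial: p(t) = t^3 - 3t^2 - 36t + 108 = (t - 6)(t - 3)(t + 6).
All 3 eigenvalues are distinct, so A is diagonalizable.

Yes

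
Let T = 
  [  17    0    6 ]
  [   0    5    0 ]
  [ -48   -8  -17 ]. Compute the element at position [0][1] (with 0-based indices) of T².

-48

Characteristic polynomial: r^3 - 5r^2 - r + 5 = (r - 5)(r - 1)(r + 1), so the eigenvalues are -1, 1, 5.
r=1: eigenvector (3, 0, -8).
r=5: eigenvector (-2, 1, 4).
r=-1: eigenvector (-1, 0, 3).
P = [[3, -2, -1], [0, 1, 0], [-8, 4, 3]], D = diag(1, 5, -1), P⁻¹ = [[3, 2, 1], [0, 1, 0], [8, 4, 3]].
T² = P·diag(1, 25, 1)·P⁻¹ = [[1, -48, 0], [0, 25, 0], [0, 96, 1]].
The requested entry is -48.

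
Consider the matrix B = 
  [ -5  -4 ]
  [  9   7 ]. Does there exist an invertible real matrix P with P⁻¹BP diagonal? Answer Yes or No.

Characteristic polynomial: p(t) = t^2 - 2t + 1 = (t - 1)^2.
t = 1 has algebraic multiplicity 2; rank(B − 1I) = 1, so geometric multiplicity = 1.
Geometric multiplicity < algebraic multiplicity, so B is not diagonalizable.

No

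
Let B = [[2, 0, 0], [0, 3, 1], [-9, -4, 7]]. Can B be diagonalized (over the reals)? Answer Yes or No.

No

Characteristic polynomial: p(λ) = λ^3 - 12λ^2 + 45λ - 50 = (λ - 5)^2(λ - 2).
λ = 5 has algebraic multiplicity 2; rank(B − 5I) = 2, so geometric multiplicity = 1.
Geometric multiplicity < algebraic multiplicity, so B is not diagonalizable.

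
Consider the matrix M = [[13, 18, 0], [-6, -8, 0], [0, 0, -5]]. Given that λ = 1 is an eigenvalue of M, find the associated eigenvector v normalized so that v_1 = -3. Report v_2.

2

M − 1I = [[12, 18, 0], [-6, -9, 0], [0, 0, -6]].
Solving (M − 1I)v = 0 gives the eigenspace spanned by (-3, 2, 0).
With v_1 = -3, v = (-3, 2, 0), so v_2 = 2.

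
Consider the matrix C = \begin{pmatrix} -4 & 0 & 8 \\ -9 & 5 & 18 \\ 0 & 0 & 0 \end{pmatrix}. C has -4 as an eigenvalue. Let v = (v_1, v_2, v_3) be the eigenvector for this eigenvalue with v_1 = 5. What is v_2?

C + 4I = [[0, 0, 8], [-9, 9, 18], [0, 0, 4]].
Solving (C + 4I)v = 0 gives the eigenspace spanned by (5, 5, 0).
With v_1 = 5, v = (5, 5, 0), so v_2 = 5.

5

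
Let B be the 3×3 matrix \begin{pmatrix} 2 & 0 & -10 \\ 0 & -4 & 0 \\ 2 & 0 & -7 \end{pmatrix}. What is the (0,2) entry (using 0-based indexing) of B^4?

Characteristic polynomial: λ^3 + 9λ^2 + 26λ + 24 = (λ + 2)(λ + 3)(λ + 4), so the eigenvalues are -4, -3, -2.
λ=-2: eigenvector (5, 0, 2).
λ=-4: eigenvector (0, 1, 0).
λ=-3: eigenvector (2, 0, 1).
P = [[5, 0, 2], [0, 1, 0], [2, 0, 1]], D = diag(-2, -4, -3), P⁻¹ = [[1, 0, -2], [0, 1, 0], [-2, 0, 5]].
B⁴ = P·diag(16, 256, 81)·P⁻¹ = [[-244, 0, 650], [0, 256, 0], [-130, 0, 341]].
The requested entry is 650.

650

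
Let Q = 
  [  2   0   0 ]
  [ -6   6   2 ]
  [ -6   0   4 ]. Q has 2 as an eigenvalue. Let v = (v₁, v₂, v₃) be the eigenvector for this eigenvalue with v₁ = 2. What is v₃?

6

Q − 2I = [[0, 0, 0], [-6, 4, 2], [-6, 0, 2]].
Solving (Q − 2I)v = 0 gives the eigenspace spanned by (2, 0, 6).
With v₁ = 2, v = (2, 0, 6), so v₃ = 6.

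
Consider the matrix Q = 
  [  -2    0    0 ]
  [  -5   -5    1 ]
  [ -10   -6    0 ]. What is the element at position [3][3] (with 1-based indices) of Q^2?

Characteristic polynomial: λ^3 + 7λ^2 + 16λ + 12 = (λ + 2)^2(λ + 3), so the eigenvalues are -3, -2, -2.
λ=-2: eigenvector (0, 1, 3).
λ=-3: eigenvector (0, 1, 2).
λ=-2: eigenvector (1, -3, -4).
P = [[0, 0, 1], [1, 1, -3], [3, 2, -4]], D = diag(-2, -3, -2), P⁻¹ = [[-2, -2, 1], [5, 3, -1], [1, 0, 0]].
Q² = P·diag(4, 9, 4)·P⁻¹ = [[4, 0, 0], [25, 19, -5], [50, 30, -6]].
The requested entry is -6.

-6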